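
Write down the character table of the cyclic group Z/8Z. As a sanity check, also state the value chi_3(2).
Character table of Z/8Z (irreps indexed chi_0,...,chi_7 with chi_k(m) = zeta_8^(k*m), zeta_8 = exp(2*pi*i/8)):
  irrep \ class  {0} (size 1)  {1} (size 1)    {2} (size 1)  {3} (size 1)    {4} (size 1)  {5} (size 1)    {6} (size 1)  {7} (size 1)  
  chi_0          1             1               1             1               1             1               1             1             
  chi_1          1             exp(I*pi/4)     I             exp(3*I*pi/4)   -1            exp(-3*I*pi/4)  -I            exp(-I*pi/4)  
  chi_2          1             I               -1            -I              1             I               -1            -I            
  chi_3          1             exp(3*I*pi/4)   -I            exp(I*pi/4)     -1            exp(-I*pi/4)    I             exp(-3*I*pi/4)
  chi_4          1             -1              1             -1              1             -1              1             -1            
  chi_5          1             exp(-3*I*pi/4)  I             exp(-I*pi/4)    -1            exp(I*pi/4)     -I            exp(3*I*pi/4) 
  chi_6          1             -I              -1            I               1             -I              -1            I             
  chi_7          1             exp(-I*pi/4)    -I            exp(-3*I*pi/4)  -1            exp(3*I*pi/4)   I             exp(I*pi/4)   

Spot check: chi_3(2) = zeta_8^(3*2) = zeta_8^6 = -I.

Details: Z/8Z is abelian, so all 8 irreducible complex representations are 1-dimensional. They are given by chi_k(m) = zeta_8^(k*m) for k = 0,...,7. Row orthogonality: sum_m chi_k(m) conj(chi_l(m)) = 8 * [k = l].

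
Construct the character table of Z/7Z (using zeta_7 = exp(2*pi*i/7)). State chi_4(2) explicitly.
Character table of Z/7Z (irreps indexed chi_0,...,chi_6 with chi_k(m) = zeta_7^(k*m), zeta_7 = exp(2*pi*i/7)):
  irrep \ class  {0} (size 1)  {1} (size 1)    {2} (size 1)    {3} (size 1)    {4} (size 1)    {5} (size 1)    {6} (size 1)  
  chi_0          1             1               1               1               1               1               1             
  chi_1          1             exp(2*I*pi/7)   exp(4*I*pi/7)   exp(6*I*pi/7)   exp(-6*I*pi/7)  exp(-4*I*pi/7)  exp(-2*I*pi/7)
  chi_2          1             exp(4*I*pi/7)   exp(-6*I*pi/7)  exp(-2*I*pi/7)  exp(2*I*pi/7)   exp(6*I*pi/7)   exp(-4*I*pi/7)
  chi_3          1             exp(6*I*pi/7)   exp(-2*I*pi/7)  exp(4*I*pi/7)   exp(-4*I*pi/7)  exp(2*I*pi/7)   exp(-6*I*pi/7)
  chi_4          1             exp(-6*I*pi/7)  exp(2*I*pi/7)   exp(-4*I*pi/7)  exp(4*I*pi/7)   exp(-2*I*pi/7)  exp(6*I*pi/7) 
  chi_5          1             exp(-4*I*pi/7)  exp(6*I*pi/7)   exp(2*I*pi/7)   exp(-2*I*pi/7)  exp(-6*I*pi/7)  exp(4*I*pi/7) 
  chi_6          1             exp(-2*I*pi/7)  exp(-4*I*pi/7)  exp(-6*I*pi/7)  exp(6*I*pi/7)   exp(4*I*pi/7)   exp(2*I*pi/7) 

Spot check: chi_4(2) = zeta_7^(4*2) = zeta_7^8 = exp(2*I*pi/7).

Details: Z/7Z is abelian, so all 7 irreducible complex representations are 1-dimensional. They are given by chi_k(m) = zeta_7^(k*m) for k = 0,...,6. Row orthogonality: sum_m chi_k(m) conj(chi_l(m)) = 7 * [k = l].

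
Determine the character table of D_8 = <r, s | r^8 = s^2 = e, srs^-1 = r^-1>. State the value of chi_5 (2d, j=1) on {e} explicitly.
Conjugacy classes: {e} of size 1, {r^4} of size 1, {r^1, r^7} of size 2, {r^2, r^6} of size 2, {r^3, r^5} of size 2, {s, sr^2, ...} of size 4, {sr, sr^3, ...} of size 4.
Character table:
  irrep \ class              {e} (size 1)  {r^4} (size 1)  {r^1, r^7} (size 2)  {r^2, r^6} (size 2)  {r^3, r^5} (size 2)  {s, sr^2, ...} (size 4)  {sr, sr^3, ...} (size 4)
  chi_1 (triv)               1             1               1                    1                    1                    1                        1                       
  chi_2 (sign: r->1, s->-1)  1             1               1                    1                    1                    -1                       -1                      
  chi_3 (r->-1, s->1)        1             1               -1                   1                    -1                   1                        -1                      
  chi_4 (r->-1, s->-1)       1             1               -1                   1                    -1                   -1                       1                       
  chi_5 (2d, j=1)            2             -2              sqrt(2)              0                    -sqrt(2)             0                        0                       
  chi_6 (2d, j=2)            2             2               0                    -2                   0                    0                        0                       
  chi_7 (2d, j=3)            2             -2              -sqrt(2)             0                    sqrt(2)              0                        0                       

Spot check: chi_5 (2d, j=1) on {e} = 2.

Working: D_8 has order 2*8 = 16 with 7 conjugacy classes, hence 7 irreducibles. Sum of squared dims 1 + 1 + 1 + 1 + 4 + 4 + 4 = 16 = |G|. Linear characters come from the abelianisation; the 2-dimensional irreps have character r^k -> 2*cos(2*pi*j*k/8), reflections -> 0.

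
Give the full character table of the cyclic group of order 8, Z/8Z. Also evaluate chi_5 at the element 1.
Character table of Z/8Z (irreps indexed chi_0,...,chi_7 with chi_k(m) = zeta_8^(k*m), zeta_8 = exp(2*pi*i/8)):
  irrep \ class  {0} (size 1)  {1} (size 1)    {2} (size 1)  {3} (size 1)    {4} (size 1)  {5} (size 1)    {6} (size 1)  {7} (size 1)  
  chi_0          1             1               1             1               1             1               1             1             
  chi_1          1             exp(I*pi/4)     I             exp(3*I*pi/4)   -1            exp(-3*I*pi/4)  -I            exp(-I*pi/4)  
  chi_2          1             I               -1            -I              1             I               -1            -I            
  chi_3          1             exp(3*I*pi/4)   -I            exp(I*pi/4)     -1            exp(-I*pi/4)    I             exp(-3*I*pi/4)
  chi_4          1             -1              1             -1              1             -1              1             -1            
  chi_5          1             exp(-3*I*pi/4)  I             exp(-I*pi/4)    -1            exp(I*pi/4)     -I            exp(3*I*pi/4) 
  chi_6          1             -I              -1            I               1             -I              -1            I             
  chi_7          1             exp(-I*pi/4)    -I            exp(-3*I*pi/4)  -1            exp(3*I*pi/4)   I             exp(I*pi/4)   

Spot check: chi_5(1) = zeta_8^(5*1) = zeta_8^5 = exp(-3*I*pi/4).

Explanation: Z/8Z is abelian, so all 8 irreducible complex representations are 1-dimensional. They are given by chi_k(m) = zeta_8^(k*m) for k = 0,...,7. Row orthogonality: sum_m chi_k(m) conj(chi_l(m)) = 8 * [k = l].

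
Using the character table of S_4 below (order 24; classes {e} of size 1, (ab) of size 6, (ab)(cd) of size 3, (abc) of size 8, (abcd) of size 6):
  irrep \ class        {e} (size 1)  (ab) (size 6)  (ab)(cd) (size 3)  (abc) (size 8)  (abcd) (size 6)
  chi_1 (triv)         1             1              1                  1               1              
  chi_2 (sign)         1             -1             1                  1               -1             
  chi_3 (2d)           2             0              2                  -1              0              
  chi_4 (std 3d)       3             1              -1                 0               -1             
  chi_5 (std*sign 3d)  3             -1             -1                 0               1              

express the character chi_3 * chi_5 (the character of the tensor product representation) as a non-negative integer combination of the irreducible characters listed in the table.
chi_3 tensor chi_5 = chi_4 + chi_5 (all other irreducibles have multiplicity 0).

Solution. The character of a tensor product is the pointwise product (chi_3 * chi_5)(C) = chi_3(C) * chi_5(C):
  {e}: (2)*(3), (ab): (0)*(-1), (ab)(cd): (2)*(-1), (abc): (-1)*(0), (abcd): (0)*(1)
so (chi_3 * chi_5) takes values
  {e} -> 6, (ab) -> 0, (ab)(cd) -> -2, (abc) -> 0, (abcd) -> 0.
Now take the inner product of this character with each irreducible chi from the table, <chi_3*chi_5, chi> = (1/24) sum_C |C| (chi_3*chi_5)(C) conj(chi(C)):
  <chi_3*chi_5, chi_1> = (1/24)[1*(6)*conj(1) + 6*(0)*conj(1) + 3*(-2)*conj(1) + 8*(0)*conj(1) + 6*(0)*conj(1)]
      = (1/24)[(6) + (0) + (-6) + (0) + (0)] = 0/24 = 0
  <chi_3*chi_5, chi_2> = (1/24)[1*(6)*conj(1) + 6*(0)*conj(-1) + 3*(-2)*conj(1) + 8*(0)*conj(1) + 6*(0)*conj(-1)]
      = (1/24)[(6) + (0) + (-6) + (0) + (0)] = 0/24 = 0
  <chi_3*chi_5, chi_3> = (1/24)[1*(6)*conj(2) + 6*(0)*conj(0) + 3*(-2)*conj(2) + 8*(0)*conj(-1) + 6*(0)*conj(0)]
      = (1/24)[(12) + (0) + (-12) + (0) + (0)] = 0/24 = 0
  <chi_3*chi_5, chi_4> = (1/24)[1*(6)*conj(3) + 6*(0)*conj(1) + 3*(-2)*conj(-1) + 8*(0)*conj(0) + 6*(0)*conj(-1)]
      = (1/24)[(18) + (0) + (6) + (0) + (0)] = 24/24 = 1
  <chi_3*chi_5, chi_5> = (1/24)[1*(6)*conj(3) + 6*(0)*conj(-1) + 3*(-2)*conj(-1) + 8*(0)*conj(0) + 6*(0)*conj(1)]
      = (1/24)[(18) + (0) + (6) + (0) + (0)] = 24/24 = 1
Hence the multiplicities are chi_4: 1, chi_5: 1. Dimension check: dim(chi_3)*dim(chi_5) = 2*3 = 6 and sum (mult * dim) = 1*3 + 1*3 = 6.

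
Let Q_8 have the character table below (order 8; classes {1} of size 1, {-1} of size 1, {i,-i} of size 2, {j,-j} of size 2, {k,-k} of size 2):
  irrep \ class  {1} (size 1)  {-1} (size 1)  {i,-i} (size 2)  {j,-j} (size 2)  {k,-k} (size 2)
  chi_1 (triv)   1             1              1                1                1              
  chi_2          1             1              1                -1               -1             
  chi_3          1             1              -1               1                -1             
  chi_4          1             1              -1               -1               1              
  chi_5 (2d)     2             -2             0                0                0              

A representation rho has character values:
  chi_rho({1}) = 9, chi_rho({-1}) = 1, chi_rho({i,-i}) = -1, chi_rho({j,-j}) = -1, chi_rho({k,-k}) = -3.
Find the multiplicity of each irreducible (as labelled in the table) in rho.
Multiplicities: chi_1: 0, chi_2: 2, chi_3: 2, chi_4: 1, chi_5: 2.

Why: Use <chi_rho, chi> = (1/|G|) sum_C |C| * chi_rho(C) * conj(chi(C)) with |G| = 8 for each irreducible chi in the table:
  <chi_rho, chi_1> = (1/8)[1*(9)*conj(1) + 1*(1)*conj(1) + 2*(-1)*conj(1) + 2*(-1)*conj(1) + 2*(-3)*conj(1)]
      = (1/8)[(9) + (1) + (-2) + (-2) + (-6)] = 0/8 = 0
  <chi_rho, chi_2> = (1/8)[1*(9)*conj(1) + 1*(1)*conj(1) + 2*(-1)*conj(1) + 2*(-1)*conj(-1) + 2*(-3)*conj(-1)]
      = (1/8)[(9) + (1) + (-2) + (2) + (6)] = 16/8 = 2
  <chi_rho, chi_3> = (1/8)[1*(9)*conj(1) + 1*(1)*conj(1) + 2*(-1)*conj(-1) + 2*(-1)*conj(1) + 2*(-3)*conj(-1)]
      = (1/8)[(9) + (1) + (2) + (-2) + (6)] = 16/8 = 2
  <chi_rho, chi_4> = (1/8)[1*(9)*conj(1) + 1*(1)*conj(1) + 2*(-1)*conj(-1) + 2*(-1)*conj(-1) + 2*(-3)*conj(1)]
      = (1/8)[(9) + (1) + (2) + (2) + (-6)] = 8/8 = 1
  <chi_rho, chi_5> = (1/8)[1*(9)*conj(2) + 1*(1)*conj(-2) + 2*(-1)*conj(0) + 2*(-1)*conj(0) + 2*(-3)*conj(0)]
      = (1/8)[(18) + (-2) + (0) + (0) + (0)] = 16/8 = 2
Dimension check: dim(rho) = sum (mult * dim) = 0*1 + 2*1 + 2*1 + 1*1 + 2*2 = 9 = chi_rho(e) = 9.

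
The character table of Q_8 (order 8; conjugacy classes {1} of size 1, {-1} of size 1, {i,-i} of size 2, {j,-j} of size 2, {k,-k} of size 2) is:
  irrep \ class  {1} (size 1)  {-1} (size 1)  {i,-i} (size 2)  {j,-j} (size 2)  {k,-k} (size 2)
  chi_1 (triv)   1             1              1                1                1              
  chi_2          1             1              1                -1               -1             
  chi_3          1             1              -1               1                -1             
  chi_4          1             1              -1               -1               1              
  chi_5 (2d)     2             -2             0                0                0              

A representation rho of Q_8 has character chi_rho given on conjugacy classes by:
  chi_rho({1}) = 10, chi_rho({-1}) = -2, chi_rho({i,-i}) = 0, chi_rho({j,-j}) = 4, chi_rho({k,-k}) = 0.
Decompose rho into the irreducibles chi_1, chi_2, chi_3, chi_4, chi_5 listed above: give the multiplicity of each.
Multiplicities: chi_1: 2, chi_2: 0, chi_3: 2, chi_4: 0, chi_5: 3.

Reasoning: Use <chi_rho, chi> = (1/|G|) sum_C |C| * chi_rho(C) * conj(chi(C)) with |G| = 8 for each irreducible chi in the table:
  <chi_rho, chi_1> = (1/8)[1*(10)*conj(1) + 1*(-2)*conj(1) + 2*(0)*conj(1) + 2*(4)*conj(1) + 2*(0)*conj(1)]
      = (1/8)[(10) + (-2) + (0) + (8) + (0)] = 16/8 = 2
  <chi_rho, chi_2> = (1/8)[1*(10)*conj(1) + 1*(-2)*conj(1) + 2*(0)*conj(1) + 2*(4)*conj(-1) + 2*(0)*conj(-1)]
      = (1/8)[(10) + (-2) + (0) + (-8) + (0)] = 0/8 = 0
  <chi_rho, chi_3> = (1/8)[1*(10)*conj(1) + 1*(-2)*conj(1) + 2*(0)*conj(-1) + 2*(4)*conj(1) + 2*(0)*conj(-1)]
      = (1/8)[(10) + (-2) + (0) + (8) + (0)] = 16/8 = 2
  <chi_rho, chi_4> = (1/8)[1*(10)*conj(1) + 1*(-2)*conj(1) + 2*(0)*conj(-1) + 2*(4)*conj(-1) + 2*(0)*conj(1)]
      = (1/8)[(10) + (-2) + (0) + (-8) + (0)] = 0/8 = 0
  <chi_rho, chi_5> = (1/8)[1*(10)*conj(2) + 1*(-2)*conj(-2) + 2*(0)*conj(0) + 2*(4)*conj(0) + 2*(0)*conj(0)]
      = (1/8)[(20) + (4) + (0) + (0) + (0)] = 24/8 = 3
Dimension check: dim(rho) = sum (mult * dim) = 2*1 + 0*1 + 2*1 + 0*1 + 3*2 = 10 = chi_rho(e) = 10.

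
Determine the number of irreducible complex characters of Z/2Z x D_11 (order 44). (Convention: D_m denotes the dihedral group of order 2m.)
14

Argument: The number of irreducible complex representations of a finite group equals its number of conjugacy classes. For a direct product, #classes(G x H) = #classes(G) * #classes(H). Z/2Z has 2 classes (abelian), D_11 has 7 classes, so 2 * 7 = 14, so Z/2Z x D_11 (order 44) has exactly 14 irreducible complex representations.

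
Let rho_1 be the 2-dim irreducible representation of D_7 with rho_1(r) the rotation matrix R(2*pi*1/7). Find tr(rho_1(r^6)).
chi_{rho_1}(r^6) = 2*cos(2*pi*1*6/7) = 2*cos(2*pi/7)

Details: rho_1(r^6) is rotation by angle 2*pi*1*6/7, whose trace is 2*cos(2*pi*1*6/7) = 2*cos(2*pi/7).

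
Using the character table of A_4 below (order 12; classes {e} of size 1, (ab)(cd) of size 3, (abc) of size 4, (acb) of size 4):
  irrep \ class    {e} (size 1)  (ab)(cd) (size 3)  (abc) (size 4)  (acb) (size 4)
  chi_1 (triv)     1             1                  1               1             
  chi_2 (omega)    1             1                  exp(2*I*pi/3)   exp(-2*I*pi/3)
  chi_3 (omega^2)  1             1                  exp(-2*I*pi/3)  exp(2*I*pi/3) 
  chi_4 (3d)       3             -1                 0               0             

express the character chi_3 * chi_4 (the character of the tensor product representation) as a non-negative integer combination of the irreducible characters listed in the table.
chi_3 tensor chi_4 = chi_4 (all other irreducibles have multiplicity 0).

Derivation: The character of a tensor product is the pointwise product (chi_3 * chi_4)(C) = chi_3(C) * chi_4(C):
  {e}: (1)*(3), (ab)(cd): (1)*(-1), (abc): (exp(-2*I*pi/3))*(0), (acb): (exp(2*I*pi/3))*(0)
so (chi_3 * chi_4) takes values
  {e} -> 3, (ab)(cd) -> -1, (abc) -> 0, (acb) -> 0.
Now take the inner product of this character with each irreducible chi from the table, <chi_3*chi_4, chi> = (1/12) sum_C |C| (chi_3*chi_4)(C) conj(chi(C)):
  <chi_3*chi_4, chi_1> = (1/12)[1*(3)*conj(1) + 3*(-1)*conj(1) + 4*(0)*conj(1) + 4*(0)*conj(1)]
      = (1/12)[(3) + (-3) + (0) + (0)] = 0/12 = 0
  <chi_3*chi_4, chi_2> = (1/12)[1*(3)*conj(1) + 3*(-1)*conj(1) + 4*(0)*conj(exp(2*I*pi/3)) + 4*(0)*conj(exp(-2*I*pi/3))]
      = (1/12)[(3) + (-3) + (0) + (0)] = 0/12 = 0
  <chi_3*chi_4, chi_3> = (1/12)[1*(3)*conj(1) + 3*(-1)*conj(1) + 4*(0)*conj(exp(-2*I*pi/3)) + 4*(0)*conj(exp(2*I*pi/3))]
      = (1/12)[(3) + (-3) + (0) + (0)] = 0/12 = 0
  <chi_3*chi_4, chi_4> = (1/12)[1*(3)*conj(3) + 3*(-1)*conj(-1) + 4*(0)*conj(0) + 4*(0)*conj(0)]
      = (1/12)[(9) + (3) + (0) + (0)] = 12/12 = 1
(Exp terms are combined using exp(i*s)*conj(exp(i*t)) = exp(i*(s-t)), and sums of them are collapsed using the identity that for every m > 1 the m distinct m-th roots of unity sum to 0, e.g. 1 + exp(2*I*pi/3) + exp(-2*I*pi/3) = 0.)
Hence the multiplicities are chi_4: 1. Dimension check: dim(chi_3)*dim(chi_4) = 1*3 = 3 and sum (mult * dim) = 1*3 = 3.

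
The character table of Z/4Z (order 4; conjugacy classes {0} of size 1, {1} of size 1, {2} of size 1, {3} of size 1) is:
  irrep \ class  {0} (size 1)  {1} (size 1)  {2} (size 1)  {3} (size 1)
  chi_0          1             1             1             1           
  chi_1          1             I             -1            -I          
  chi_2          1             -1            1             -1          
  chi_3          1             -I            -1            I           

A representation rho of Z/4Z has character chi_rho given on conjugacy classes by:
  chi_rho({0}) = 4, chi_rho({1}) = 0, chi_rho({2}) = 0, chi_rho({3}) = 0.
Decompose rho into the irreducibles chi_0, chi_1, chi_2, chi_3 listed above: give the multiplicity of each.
Multiplicities: chi_0: 1, chi_1: 1, chi_2: 1, chi_3: 1.

Working: Use <chi_rho, chi> = (1/|G|) sum_C |C| * chi_rho(C) * conj(chi(C)) with |G| = 4 for each irreducible chi in the table:
  <chi_rho, chi_0> = (1/4)[1*(4)*conj(1) + 1*(0)*conj(1) + 1*(0)*conj(1) + 1*(0)*conj(1)]
      = (1/4)[(4) + (0) + (0) + (0)] = 4/4 = 1
  <chi_rho, chi_1> = (1/4)[1*(4)*conj(1) + 1*(0)*conj(I) + 1*(0)*conj(-1) + 1*(0)*conj(-I)]
      = (1/4)[(4) + (0) + (0) + (0)] = 4/4 = 1
  <chi_rho, chi_2> = (1/4)[1*(4)*conj(1) + 1*(0)*conj(-1) + 1*(0)*conj(1) + 1*(0)*conj(-1)]
      = (1/4)[(4) + (0) + (0) + (0)] = 4/4 = 1
  <chi_rho, chi_3> = (1/4)[1*(4)*conj(1) + 1*(0)*conj(-I) + 1*(0)*conj(-1) + 1*(0)*conj(I)]
      = (1/4)[(4) + (0) + (0) + (0)] = 4/4 = 1
(Exp terms are combined using exp(i*s)*conj(exp(i*t)) = exp(i*(s-t)), and sums of them are collapsed using the identity that for every m > 1 the m distinct m-th roots of unity sum to 0, e.g. 1 + exp(2*I*pi/3) + exp(-2*I*pi/3) = 0.)
Dimension check: dim(rho) = sum (mult * dim) = 1*1 + 1*1 + 1*1 + 1*1 = 4 = chi_rho(e) = 4.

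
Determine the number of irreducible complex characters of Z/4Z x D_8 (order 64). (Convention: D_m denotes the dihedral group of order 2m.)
28

The number of irreducible complex representations of a finite group equals its number of conjugacy classes. For a direct product, #classes(G x H) = #classes(G) * #classes(H). Z/4Z has 4 classes (abelian), D_8 has 7 classes, so 4 * 7 = 28, so Z/4Z x D_8 (order 64) has exactly 28 irreducible complex representations.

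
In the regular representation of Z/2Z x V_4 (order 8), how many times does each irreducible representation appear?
Each irreducible V_i of dimension d_i appears with multiplicity d_i, i.e. rho_reg = (direct sum over all irreducibles V_i) d_i V_i. The irreducible dimensions for Z/2Z x V_4 are 1, 1, 1, 1, 1, 1, 1, 1: 8 irreducibles of dimension 1, each with multiplicity 1. Total dimension 8*1*1 = 8 = |G|.

General theorem: in the regular representation of a finite group G, each irreducible appears with multiplicity equal to its dimension. Check: dim(rho_reg) = sum d_i^2 = 1 + 1 + 1 + 1 + 1 + 1 + 1 + 1 = 8 = |G|.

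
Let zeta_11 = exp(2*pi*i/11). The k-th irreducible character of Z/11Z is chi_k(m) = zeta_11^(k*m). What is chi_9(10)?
chi_9(10) = zeta_11^90 = exp(4*I*pi/11)

Argument: chi_9(10) = zeta_11^(9*10) = zeta_11^90. Since zeta_11^11 = 1, this equals zeta_11^2 = exp(2*pi*i*2/11) = exp(4*I*pi/11).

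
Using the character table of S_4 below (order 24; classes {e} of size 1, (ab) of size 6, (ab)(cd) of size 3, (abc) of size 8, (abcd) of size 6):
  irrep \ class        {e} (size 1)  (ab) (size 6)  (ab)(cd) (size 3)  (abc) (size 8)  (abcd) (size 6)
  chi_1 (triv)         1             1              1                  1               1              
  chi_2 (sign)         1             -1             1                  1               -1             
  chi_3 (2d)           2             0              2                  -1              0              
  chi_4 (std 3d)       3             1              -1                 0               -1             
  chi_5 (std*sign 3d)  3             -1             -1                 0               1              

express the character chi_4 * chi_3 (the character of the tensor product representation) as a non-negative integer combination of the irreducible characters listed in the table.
chi_4 tensor chi_3 = chi_4 + chi_5 (all other irreducibles have multiplicity 0).

Reasoning: The character of a tensor product is the pointwise product (chi_4 * chi_3)(C) = chi_4(C) * chi_3(C):
  {e}: (3)*(2), (ab): (1)*(0), (ab)(cd): (-1)*(2), (abc): (0)*(-1), (abcd): (-1)*(0)
so (chi_4 * chi_3) takes values
  {e} -> 6, (ab) -> 0, (ab)(cd) -> -2, (abc) -> 0, (abcd) -> 0.
Now take the inner product of this character with each irreducible chi from the table, <chi_4*chi_3, chi> = (1/24) sum_C |C| (chi_4*chi_3)(C) conj(chi(C)):
  <chi_4*chi_3, chi_1> = (1/24)[1*(6)*conj(1) + 6*(0)*conj(1) + 3*(-2)*conj(1) + 8*(0)*conj(1) + 6*(0)*conj(1)]
      = (1/24)[(6) + (0) + (-6) + (0) + (0)] = 0/24 = 0
  <chi_4*chi_3, chi_2> = (1/24)[1*(6)*conj(1) + 6*(0)*conj(-1) + 3*(-2)*conj(1) + 8*(0)*conj(1) + 6*(0)*conj(-1)]
      = (1/24)[(6) + (0) + (-6) + (0) + (0)] = 0/24 = 0
  <chi_4*chi_3, chi_3> = (1/24)[1*(6)*conj(2) + 6*(0)*conj(0) + 3*(-2)*conj(2) + 8*(0)*conj(-1) + 6*(0)*conj(0)]
      = (1/24)[(12) + (0) + (-12) + (0) + (0)] = 0/24 = 0
  <chi_4*chi_3, chi_4> = (1/24)[1*(6)*conj(3) + 6*(0)*conj(1) + 3*(-2)*conj(-1) + 8*(0)*conj(0) + 6*(0)*conj(-1)]
      = (1/24)[(18) + (0) + (6) + (0) + (0)] = 24/24 = 1
  <chi_4*chi_3, chi_5> = (1/24)[1*(6)*conj(3) + 6*(0)*conj(-1) + 3*(-2)*conj(-1) + 8*(0)*conj(0) + 6*(0)*conj(1)]
      = (1/24)[(18) + (0) + (6) + (0) + (0)] = 24/24 = 1
Hence the multiplicities are chi_4: 1, chi_5: 1. Dimension check: dim(chi_4)*dim(chi_3) = 3*2 = 6 and sum (mult * dim) = 1*3 + 1*3 = 6.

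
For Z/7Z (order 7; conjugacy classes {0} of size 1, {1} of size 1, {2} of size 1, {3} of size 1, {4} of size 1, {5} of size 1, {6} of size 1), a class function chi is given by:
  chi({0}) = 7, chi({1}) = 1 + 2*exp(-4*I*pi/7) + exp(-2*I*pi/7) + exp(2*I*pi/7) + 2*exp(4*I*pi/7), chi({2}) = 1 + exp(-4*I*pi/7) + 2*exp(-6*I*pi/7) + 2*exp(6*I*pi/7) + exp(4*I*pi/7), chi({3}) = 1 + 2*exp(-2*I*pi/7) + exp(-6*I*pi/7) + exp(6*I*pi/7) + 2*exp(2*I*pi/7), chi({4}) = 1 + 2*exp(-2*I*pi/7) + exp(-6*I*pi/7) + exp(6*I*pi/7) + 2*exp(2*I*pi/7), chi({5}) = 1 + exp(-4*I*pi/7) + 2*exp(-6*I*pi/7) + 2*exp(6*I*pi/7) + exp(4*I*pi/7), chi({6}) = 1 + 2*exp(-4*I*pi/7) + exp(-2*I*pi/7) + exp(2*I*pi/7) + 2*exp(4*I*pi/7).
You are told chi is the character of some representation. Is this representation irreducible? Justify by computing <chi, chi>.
Not irreducible (reducible): <chi, chi> = 11 > 1.

<chi, chi> = (1/|G|) sum_C |C| * |chi(C)|^2 = (1/7)[1*|7|^2 + 1*|1 + 2*exp(-4*I*pi/7) + exp(-2*I*pi/7) + exp(2*I*pi/7) + 2*exp(4*I*pi/7)|^2 + 1*|1 + exp(-4*I*pi/7) + 2*exp(-6*I*pi/7) + 2*exp(6*I*pi/7) + exp(4*I*pi/7)|^2 + 1*|1 + 2*exp(-2*I*pi/7) + exp(-6*I*pi/7) + exp(6*I*pi/7) + 2*exp(2*I*pi/7)|^2 + 1*|1 + 2*exp(-2*I*pi/7) + exp(-6*I*pi/7) + exp(6*I*pi/7) + 2*exp(2*I*pi/7)|^2 + 1*|1 + exp(-4*I*pi/7) + 2*exp(-6*I*pi/7) + 2*exp(6*I*pi/7) + exp(4*I*pi/7)|^2 + 1*|1 + 2*exp(-4*I*pi/7) + exp(-2*I*pi/7) + exp(2*I*pi/7) + 2*exp(4*I*pi/7)|^2]
  = (1/7)[(49) + (11 + 5*exp(-4*I*pi/7) + 6*exp(-2*I*pi/7) + 8*exp(-6*I*pi/7) + 8*exp(6*I*pi/7) + 6*exp(2*I*pi/7) + 5*exp(4*I*pi/7)) + (11 + 8*exp(-2*I*pi/7) + 6*exp(-4*I*pi/7) + 5*exp(-6*I*pi/7) + 5*exp(6*I*pi/7) + 6*exp(4*I*pi/7) + 8*exp(2*I*pi/7)) + (11 + 8*exp(-4*I*pi/7) + 5*exp(-2*I*pi/7) + 6*exp(-6*I*pi/7) + 6*exp(6*I*pi/7) + 5*exp(2*I*pi/7) + 8*exp(4*I*pi/7)) + (11 + 8*exp(-4*I*pi/7) + 5*exp(-2*I*pi/7) + 6*exp(-6*I*pi/7) + 6*exp(6*I*pi/7) + 5*exp(2*I*pi/7) + 8*exp(4*I*pi/7)) + (11 + 8*exp(-2*I*pi/7) + 6*exp(-4*I*pi/7) + 5*exp(-6*I*pi/7) + 5*exp(6*I*pi/7) + 6*exp(4*I*pi/7) + 8*exp(2*I*pi/7)) + (11 + 5*exp(-4*I*pi/7) + 6*exp(-2*I*pi/7) + 8*exp(-6*I*pi/7) + 8*exp(6*I*pi/7) + 6*exp(2*I*pi/7) + 5*exp(4*I*pi/7))] = 77/7 = 11.
(Exp terms are combined using exp(i*s)*conj(exp(i*t)) = exp(i*(s-t)), and sums of them are collapsed using the identity that for every m > 1 the m distinct m-th roots of unity sum to 0, e.g. 1 + exp(2*I*pi/3) + exp(-2*I*pi/3) = 0.)
A character is irreducible iff <chi, chi> = 1, so this representation is reducible.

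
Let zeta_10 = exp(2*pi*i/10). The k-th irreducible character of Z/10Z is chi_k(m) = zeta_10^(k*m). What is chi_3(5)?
chi_3(5) = zeta_10^15 = -1

Details: chi_3(5) = zeta_10^(3*5) = zeta_10^15. Since zeta_10^10 = 1, this equals zeta_10^5 = exp(2*pi*i*5/10) = -1.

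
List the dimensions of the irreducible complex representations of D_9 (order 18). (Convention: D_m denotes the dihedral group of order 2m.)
Dimensions: 1, 1, 2, 2, 2, 2

Solution. There are 6 irreducibles (= number of conjugacy classes). Their dimensions d_i satisfy sum d_i^2 = |G| = 18: 1 + 1 + 4 + 4 + 4 + 4 = 18.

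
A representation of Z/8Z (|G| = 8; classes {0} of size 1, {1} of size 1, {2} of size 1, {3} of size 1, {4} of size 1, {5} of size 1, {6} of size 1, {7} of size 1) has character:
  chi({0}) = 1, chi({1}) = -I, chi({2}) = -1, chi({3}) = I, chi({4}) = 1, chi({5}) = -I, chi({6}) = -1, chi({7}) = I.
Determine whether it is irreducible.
Irreducible: <chi, chi> = 1.

Working: <chi, chi> = (1/|G|) sum_C |C| * |chi(C)|^2 = (1/8)[1*|1|^2 + 1*|-I|^2 + 1*|-1|^2 + 1*|I|^2 + 1*|1|^2 + 1*|-I|^2 + 1*|-1|^2 + 1*|I|^2]
  = (1/8)[(1) + (1) + (1) + (1) + (1) + (1) + (1) + (1)] = 8/8 = 1.
(Exp terms are combined using exp(i*s)*conj(exp(i*t)) = exp(i*(s-t)), and sums of them are collapsed using the identity that for every m > 1 the m distinct m-th roots of unity sum to 0, e.g. 1 + exp(2*I*pi/3) + exp(-2*I*pi/3) = 0.)
A character is irreducible iff <chi, chi> = 1, so this representation is irreducible.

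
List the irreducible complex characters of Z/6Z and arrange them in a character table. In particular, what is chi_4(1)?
Character table of Z/6Z (irreps indexed chi_0,...,chi_5 with chi_k(m) = zeta_6^(k*m), zeta_6 = exp(2*pi*i/6)):
  irrep \ class  {0} (size 1)  {1} (size 1)    {2} (size 1)    {3} (size 1)  {4} (size 1)    {5} (size 1)  
  chi_0          1             1               1               1             1               1             
  chi_1          1             exp(I*pi/3)     exp(2*I*pi/3)   -1            exp(-2*I*pi/3)  exp(-I*pi/3)  
  chi_2          1             exp(2*I*pi/3)   exp(-2*I*pi/3)  1             exp(2*I*pi/3)   exp(-2*I*pi/3)
  chi_3          1             -1              1               -1            1               -1            
  chi_4          1             exp(-2*I*pi/3)  exp(2*I*pi/3)   1             exp(-2*I*pi/3)  exp(2*I*pi/3) 
  chi_5          1             exp(-I*pi/3)    exp(-2*I*pi/3)  -1            exp(2*I*pi/3)   exp(I*pi/3)   

Spot check: chi_4(1) = zeta_6^(4*1) = zeta_6^4 = exp(-2*I*pi/3).

Why: Z/6Z is abelian, so all 6 irreducible complex representations are 1-dimensional. They are given by chi_k(m) = zeta_6^(k*m) for k = 0,...,5. Row orthogonality: sum_m chi_k(m) conj(chi_l(m)) = 6 * [k = l].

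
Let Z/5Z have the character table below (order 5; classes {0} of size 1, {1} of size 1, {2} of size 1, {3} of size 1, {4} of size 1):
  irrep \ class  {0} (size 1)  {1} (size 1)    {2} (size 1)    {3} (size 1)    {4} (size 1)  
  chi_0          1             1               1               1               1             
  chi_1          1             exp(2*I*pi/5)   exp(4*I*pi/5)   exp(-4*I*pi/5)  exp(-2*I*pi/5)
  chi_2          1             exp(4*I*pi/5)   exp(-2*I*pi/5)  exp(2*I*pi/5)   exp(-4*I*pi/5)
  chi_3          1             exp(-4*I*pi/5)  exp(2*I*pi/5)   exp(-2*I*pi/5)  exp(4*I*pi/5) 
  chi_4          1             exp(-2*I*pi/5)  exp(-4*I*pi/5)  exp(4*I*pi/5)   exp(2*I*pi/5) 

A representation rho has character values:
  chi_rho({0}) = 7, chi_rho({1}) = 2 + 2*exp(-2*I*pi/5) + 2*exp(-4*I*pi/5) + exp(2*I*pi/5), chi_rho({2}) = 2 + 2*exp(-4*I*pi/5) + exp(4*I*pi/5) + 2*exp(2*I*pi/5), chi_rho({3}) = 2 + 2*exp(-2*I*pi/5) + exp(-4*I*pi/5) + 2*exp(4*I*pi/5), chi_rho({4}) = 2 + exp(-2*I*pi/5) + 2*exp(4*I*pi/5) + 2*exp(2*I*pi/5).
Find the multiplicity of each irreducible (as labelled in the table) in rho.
Multiplicities: chi_0: 2, chi_1: 1, chi_2: 0, chi_3: 2, chi_4: 2.

Working: Use <chi_rho, chi> = (1/|G|) sum_C |C| * chi_rho(C) * conj(chi(C)) with |G| = 5 for each irreducible chi in the table:
  <chi_rho, chi_0> = (1/5)[1*(7)*conj(1) + 1*(2 + 2*exp(-2*I*pi/5) + 2*exp(-4*I*pi/5) + exp(2*I*pi/5))*conj(1) + 1*(2 + 2*exp(-4*I*pi/5) + exp(4*I*pi/5) + 2*exp(2*I*pi/5))*conj(1) + 1*(2 + 2*exp(-2*I*pi/5) + exp(-4*I*pi/5) + 2*exp(4*I*pi/5))*conj(1) + 1*(2 + exp(-2*I*pi/5) + 2*exp(4*I*pi/5) + 2*exp(2*I*pi/5))*conj(1)]
      = (1/5)[(7) + (2 + 2*exp(-2*I*pi/5) + 2*exp(-4*I*pi/5) + exp(2*I*pi/5)) + (2 + 2*exp(-4*I*pi/5) + exp(4*I*pi/5) + 2*exp(2*I*pi/5)) + (2 + 2*exp(-2*I*pi/5) + exp(-4*I*pi/5) + 2*exp(4*I*pi/5)) + (2 + exp(-2*I*pi/5) + 2*exp(4*I*pi/5) + 2*exp(2*I*pi/5))] = 10/5 = 2
  <chi_rho, chi_1> = (1/5)[1*(7)*conj(1) + 1*(2 + 2*exp(-2*I*pi/5) + 2*exp(-4*I*pi/5) + exp(2*I*pi/5))*conj(exp(2*I*pi/5)) + 1*(2 + 2*exp(-4*I*pi/5) + exp(4*I*pi/5) + 2*exp(2*I*pi/5))*conj(exp(4*I*pi/5)) + 1*(2 + 2*exp(-2*I*pi/5) + exp(-4*I*pi/5) + 2*exp(4*I*pi/5))*conj(exp(-4*I*pi/5)) + 1*(2 + exp(-2*I*pi/5) + 2*exp(4*I*pi/5) + 2*exp(2*I*pi/5))*conj(exp(-2*I*pi/5))]
      = (1/5)[(7) + (1 + 2*exp(-2*I*pi/5) + 2*exp(-4*I*pi/5) + 2*exp(4*I*pi/5)) + (1 + 2*exp(-2*I*pi/5) + 2*exp(-4*I*pi/5) + 2*exp(2*I*pi/5)) + (1 + 2*exp(-2*I*pi/5) + 2*exp(4*I*pi/5) + 2*exp(2*I*pi/5)) + (1 + 2*exp(-4*I*pi/5) + 2*exp(4*I*pi/5) + 2*exp(2*I*pi/5))] = 5/5 = 1
  <chi_rho, chi_2> = (1/5)[1*(7)*conj(1) + 1*(2 + 2*exp(-2*I*pi/5) + 2*exp(-4*I*pi/5) + exp(2*I*pi/5))*conj(exp(4*I*pi/5)) + 1*(2 + 2*exp(-4*I*pi/5) + exp(4*I*pi/5) + 2*exp(2*I*pi/5))*conj(exp(-2*I*pi/5)) + 1*(2 + 2*exp(-2*I*pi/5) + exp(-4*I*pi/5) + 2*exp(4*I*pi/5))*conj(exp(2*I*pi/5)) + 1*(2 + exp(-2*I*pi/5) + 2*exp(4*I*pi/5) + 2*exp(2*I*pi/5))*conj(exp(-4*I*pi/5))]
      = (1/5)[(7) + (2*exp(-4*I*pi/5) + exp(-2*I*pi/5) + 2*exp(4*I*pi/5) + 2*exp(2*I*pi/5)) + (2*exp(-2*I*pi/5) + exp(-4*I*pi/5) + 2*exp(4*I*pi/5) + 2*exp(2*I*pi/5)) + (2*exp(-2*I*pi/5) + 2*exp(-4*I*pi/5) + exp(4*I*pi/5) + 2*exp(2*I*pi/5)) + (2*exp(-2*I*pi/5) + 2*exp(-4*I*pi/5) + exp(2*I*pi/5) + 2*exp(4*I*pi/5))] = 0/5 = 0
  <chi_rho, chi_3> = (1/5)[1*(7)*conj(1) + 1*(2 + 2*exp(-2*I*pi/5) + 2*exp(-4*I*pi/5) + exp(2*I*pi/5))*conj(exp(-4*I*pi/5)) + 1*(2 + 2*exp(-4*I*pi/5) + exp(4*I*pi/5) + 2*exp(2*I*pi/5))*conj(exp(2*I*pi/5)) + 1*(2 + 2*exp(-2*I*pi/5) + exp(-4*I*pi/5) + 2*exp(4*I*pi/5))*conj(exp(-2*I*pi/5)) + 1*(2 + exp(-2*I*pi/5) + 2*exp(4*I*pi/5) + 2*exp(2*I*pi/5))*conj(exp(4*I*pi/5))]
      = (1/5)[(7) + (2 + exp(-4*I*pi/5) + 2*exp(4*I*pi/5) + 2*exp(2*I*pi/5)) + (2 + 2*exp(-2*I*pi/5) + exp(2*I*pi/5) + 2*exp(4*I*pi/5)) + (2 + 2*exp(-4*I*pi/5) + exp(-2*I*pi/5) + 2*exp(2*I*pi/5)) + (2 + 2*exp(-2*I*pi/5) + 2*exp(-4*I*pi/5) + exp(4*I*pi/5))] = 10/5 = 2
  <chi_rho, chi_4> = (1/5)[1*(7)*conj(1) + 1*(2 + 2*exp(-2*I*pi/5) + 2*exp(-4*I*pi/5) + exp(2*I*pi/5))*conj(exp(-2*I*pi/5)) + 1*(2 + 2*exp(-4*I*pi/5) + exp(4*I*pi/5) + 2*exp(2*I*pi/5))*conj(exp(-4*I*pi/5)) + 1*(2 + 2*exp(-2*I*pi/5) + exp(-4*I*pi/5) + 2*exp(4*I*pi/5))*conj(exp(4*I*pi/5)) + 1*(2 + exp(-2*I*pi/5) + 2*exp(4*I*pi/5) + 2*exp(2*I*pi/5))*conj(exp(2*I*pi/5))]
      = (1/5)[(7) + (2 + 2*exp(-2*I*pi/5) + exp(4*I*pi/5) + 2*exp(2*I*pi/5)) + (2 + 2*exp(-4*I*pi/5) + exp(-2*I*pi/5) + 2*exp(4*I*pi/5)) + (2 + 2*exp(-4*I*pi/5) + exp(2*I*pi/5) + 2*exp(4*I*pi/5)) + (2 + 2*exp(-2*I*pi/5) + exp(-4*I*pi/5) + 2*exp(2*I*pi/5))] = 10/5 = 2
(Exp terms are combined using exp(i*s)*conj(exp(i*t)) = exp(i*(s-t)), and sums of them are collapsed using the identity that for every m > 1 the m distinct m-th roots of unity sum to 0, e.g. 1 + exp(2*I*pi/3) + exp(-2*I*pi/3) = 0.)
Dimension check: dim(rho) = sum (mult * dim) = 2*1 + 1*1 + 0*1 + 2*1 + 2*1 = 7 = chi_rho(e) = 7.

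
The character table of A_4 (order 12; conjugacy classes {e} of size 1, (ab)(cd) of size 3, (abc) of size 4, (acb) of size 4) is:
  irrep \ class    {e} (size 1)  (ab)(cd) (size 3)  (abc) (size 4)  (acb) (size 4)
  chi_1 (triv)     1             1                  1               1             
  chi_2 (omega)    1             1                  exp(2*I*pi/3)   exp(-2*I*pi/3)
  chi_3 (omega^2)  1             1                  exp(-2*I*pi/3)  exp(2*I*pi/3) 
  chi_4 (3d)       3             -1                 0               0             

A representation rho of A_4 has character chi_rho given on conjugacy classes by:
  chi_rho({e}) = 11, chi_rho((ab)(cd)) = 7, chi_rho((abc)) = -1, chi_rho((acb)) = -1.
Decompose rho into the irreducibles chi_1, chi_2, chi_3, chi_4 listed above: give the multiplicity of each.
Multiplicities: chi_1: 2, chi_2: 3, chi_3: 3, chi_4: 1.

Derivation: Use <chi_rho, chi> = (1/|G|) sum_C |C| * chi_rho(C) * conj(chi(C)) with |G| = 12 for each irreducible chi in the table:
  <chi_rho, chi_1> = (1/12)[1*(11)*conj(1) + 3*(7)*conj(1) + 4*(-1)*conj(1) + 4*(-1)*conj(1)]
      = (1/12)[(11) + (21) + (-4) + (-4)] = 24/12 = 2
  <chi_rho, chi_2> = (1/12)[1*(11)*conj(1) + 3*(7)*conj(1) + 4*(-1)*conj(exp(2*I*pi/3)) + 4*(-1)*conj(exp(-2*I*pi/3))]
      = (1/12)[(11) + (21) + (12 + 8*exp(-2*I*pi/3) + 12*exp(2*I*pi/3)) + (12 + 12*exp(-2*I*pi/3) + 8*exp(2*I*pi/3))] = 36/12 = 3
  <chi_rho, chi_3> = (1/12)[1*(11)*conj(1) + 3*(7)*conj(1) + 4*(-1)*conj(exp(-2*I*pi/3)) + 4*(-1)*conj(exp(2*I*pi/3))]
      = (1/12)[(11) + (21) + (12 + 12*exp(-2*I*pi/3) + 8*exp(2*I*pi/3)) + (12 + 8*exp(-2*I*pi/3) + 12*exp(2*I*pi/3))] = 36/12 = 3
  <chi_rho, chi_4> = (1/12)[1*(11)*conj(3) + 3*(7)*conj(-1) + 4*(-1)*conj(0) + 4*(-1)*conj(0)]
      = (1/12)[(33) + (-21) + (0) + (0)] = 12/12 = 1
(Exp terms are combined using exp(i*s)*conj(exp(i*t)) = exp(i*(s-t)), and sums of them are collapsed using the identity that for every m > 1 the m distinct m-th roots of unity sum to 0, e.g. 1 + exp(2*I*pi/3) + exp(-2*I*pi/3) = 0.)
Dimension check: dim(rho) = sum (mult * dim) = 2*1 + 3*1 + 3*1 + 1*3 = 11 = chi_rho(e) = 11.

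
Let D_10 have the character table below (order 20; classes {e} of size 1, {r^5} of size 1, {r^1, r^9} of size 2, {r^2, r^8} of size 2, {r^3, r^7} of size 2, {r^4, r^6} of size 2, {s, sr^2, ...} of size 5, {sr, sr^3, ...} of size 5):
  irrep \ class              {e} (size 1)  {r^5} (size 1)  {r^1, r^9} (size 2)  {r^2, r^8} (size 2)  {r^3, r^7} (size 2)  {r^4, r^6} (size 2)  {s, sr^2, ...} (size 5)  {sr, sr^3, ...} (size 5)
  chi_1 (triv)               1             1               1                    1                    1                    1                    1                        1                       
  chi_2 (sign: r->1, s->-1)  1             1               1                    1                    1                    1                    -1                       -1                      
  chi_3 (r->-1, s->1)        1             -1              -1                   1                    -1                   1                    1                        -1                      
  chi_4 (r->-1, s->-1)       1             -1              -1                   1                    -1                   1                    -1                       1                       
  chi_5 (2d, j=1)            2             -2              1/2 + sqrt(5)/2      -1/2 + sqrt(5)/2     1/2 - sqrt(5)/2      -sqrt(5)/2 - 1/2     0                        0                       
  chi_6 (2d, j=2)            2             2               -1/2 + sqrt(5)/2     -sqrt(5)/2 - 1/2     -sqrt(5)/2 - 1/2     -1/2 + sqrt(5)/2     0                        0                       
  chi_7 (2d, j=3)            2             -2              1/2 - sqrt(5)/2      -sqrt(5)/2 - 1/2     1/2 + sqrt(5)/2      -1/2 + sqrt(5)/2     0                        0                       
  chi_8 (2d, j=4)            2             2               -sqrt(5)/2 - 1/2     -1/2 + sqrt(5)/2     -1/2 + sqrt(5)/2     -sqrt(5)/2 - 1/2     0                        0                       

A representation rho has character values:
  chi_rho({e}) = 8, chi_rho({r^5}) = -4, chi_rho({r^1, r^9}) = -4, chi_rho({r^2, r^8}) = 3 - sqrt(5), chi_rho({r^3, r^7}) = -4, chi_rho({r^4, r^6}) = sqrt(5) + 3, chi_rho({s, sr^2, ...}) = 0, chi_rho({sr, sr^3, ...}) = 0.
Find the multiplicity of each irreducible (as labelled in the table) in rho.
Multiplicities: chi_1: 0, chi_2: 0, chi_3: 2, chi_4: 2, chi_5: 0, chi_6: 1, chi_7: 1, chi_8: 0.

Derivation: Use <chi_rho, chi> = (1/|G|) sum_C |C| * chi_rho(C) * conj(chi(C)) with |G| = 20 for each irreducible chi in the table:
  <chi_rho, chi_1> = (1/20)[1*(8)*conj(1) + 1*(-4)*conj(1) + 2*(-4)*conj(1) + 2*(3 - sqrt(5))*conj(1) + 2*(-4)*conj(1) + 2*(sqrt(5) + 3)*conj(1) + 5*(0)*conj(1) + 5*(0)*conj(1)]
      = (1/20)[(8) + (-4) + (-8) + (6 - 2*sqrt(5)) + (-8) + (2*sqrt(5) + 6) + (0) + (0)] = 0/20 = 0
  <chi_rho, chi_2> = (1/20)[1*(8)*conj(1) + 1*(-4)*conj(1) + 2*(-4)*conj(1) + 2*(3 - sqrt(5))*conj(1) + 2*(-4)*conj(1) + 2*(sqrt(5) + 3)*conj(1) + 5*(0)*conj(-1) + 5*(0)*conj(-1)]
      = (1/20)[(8) + (-4) + (-8) + (6 - 2*sqrt(5)) + (-8) + (2*sqrt(5) + 6) + (0) + (0)] = 0/20 = 0
  <chi_rho, chi_3> = (1/20)[1*(8)*conj(1) + 1*(-4)*conj(-1) + 2*(-4)*conj(-1) + 2*(3 - sqrt(5))*conj(1) + 2*(-4)*conj(-1) + 2*(sqrt(5) + 3)*conj(1) + 5*(0)*conj(1) + 5*(0)*conj(-1)]
      = (1/20)[(8) + (4) + (8) + (6 - 2*sqrt(5)) + (8) + (2*sqrt(5) + 6) + (0) + (0)] = 40/20 = 2
  <chi_rho, chi_4> = (1/20)[1*(8)*conj(1) + 1*(-4)*conj(-1) + 2*(-4)*conj(-1) + 2*(3 - sqrt(5))*conj(1) + 2*(-4)*conj(-1) + 2*(sqrt(5) + 3)*conj(1) + 5*(0)*conj(-1) + 5*(0)*conj(1)]
      = (1/20)[(8) + (4) + (8) + (6 - 2*sqrt(5)) + (8) + (2*sqrt(5) + 6) + (0) + (0)] = 40/20 = 2
  <chi_rho, chi_5> = (1/20)[1*(8)*conj(2) + 1*(-4)*conj(-2) + 2*(-4)*conj(1/2 + sqrt(5)/2) + 2*(3 - sqrt(5))*conj(-1/2 + sqrt(5)/2) + 2*(-4)*conj(1/2 - sqrt(5)/2) + 2*(sqrt(5) + 3)*conj(-sqrt(5)/2 - 1/2) + 5*(0)*conj(0) + 5*(0)*conj(0)]
      = (1/20)[(16) + (8) + (-4*sqrt(5) - 4) + (-8 + 4*sqrt(5)) + (-4 + 4*sqrt(5)) + (-4*sqrt(5) - 8) + (0) + (0)] = 0/20 = 0
  <chi_rho, chi_6> = (1/20)[1*(8)*conj(2) + 1*(-4)*conj(2) + 2*(-4)*conj(-1/2 + sqrt(5)/2) + 2*(3 - sqrt(5))*conj(-sqrt(5)/2 - 1/2) + 2*(-4)*conj(-sqrt(5)/2 - 1/2) + 2*(sqrt(5) + 3)*conj(-1/2 + sqrt(5)/2) + 5*(0)*conj(0) + 5*(0)*conj(0)]
      = (1/20)[(16) + (-8) + (4 - 4*sqrt(5)) + (2 - 2*sqrt(5)) + (4 + 4*sqrt(5)) + (2 + 2*sqrt(5)) + (0) + (0)] = 20/20 = 1
  <chi_rho, chi_7> = (1/20)[1*(8)*conj(2) + 1*(-4)*conj(-2) + 2*(-4)*conj(1/2 - sqrt(5)/2) + 2*(3 - sqrt(5))*conj(-sqrt(5)/2 - 1/2) + 2*(-4)*conj(1/2 + sqrt(5)/2) + 2*(sqrt(5) + 3)*conj(-1/2 + sqrt(5)/2) + 5*(0)*conj(0) + 5*(0)*conj(0)]
      = (1/20)[(16) + (8) + (-4 + 4*sqrt(5)) + (2 - 2*sqrt(5)) + (-4*sqrt(5) - 4) + (2 + 2*sqrt(5)) + (0) + (0)] = 20/20 = 1
  <chi_rho, chi_8> = (1/20)[1*(8)*conj(2) + 1*(-4)*conj(2) + 2*(-4)*conj(-sqrt(5)/2 - 1/2) + 2*(3 - sqrt(5))*conj(-1/2 + sqrt(5)/2) + 2*(-4)*conj(-1/2 + sqrt(5)/2) + 2*(sqrt(5) + 3)*conj(-sqrt(5)/2 - 1/2) + 5*(0)*conj(0) + 5*(0)*conj(0)]
      = (1/20)[(16) + (-8) + (4 + 4*sqrt(5)) + (-8 + 4*sqrt(5)) + (4 - 4*sqrt(5)) + (-4*sqrt(5) - 8) + (0) + (0)] = 0/20 = 0
Dimension check: dim(rho) = sum (mult * dim) = 0*1 + 0*1 + 2*1 + 2*1 + 0*2 + 1*2 + 1*2 + 0*2 = 8 = chi_rho(e) = 8.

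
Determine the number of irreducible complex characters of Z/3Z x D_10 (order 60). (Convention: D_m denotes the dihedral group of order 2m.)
24

Working: The number of irreducible complex representations of a finite group equals its number of conjugacy classes. For a direct product, #classes(G x H) = #classes(G) * #classes(H). Z/3Z has 3 classes (abelian), D_10 has 8 classes, so 3 * 8 = 24, so Z/3Z x D_10 (order 60) has exactly 24 irreducible complex representations.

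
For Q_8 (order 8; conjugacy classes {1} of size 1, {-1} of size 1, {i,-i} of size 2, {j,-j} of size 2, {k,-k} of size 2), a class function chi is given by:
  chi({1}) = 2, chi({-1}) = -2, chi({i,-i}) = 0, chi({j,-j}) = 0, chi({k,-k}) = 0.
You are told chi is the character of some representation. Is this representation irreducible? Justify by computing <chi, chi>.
Irreducible: <chi, chi> = 1.

Details: <chi, chi> = (1/|G|) sum_C |C| * |chi(C)|^2 = (1/8)[1*|2|^2 + 1*|-2|^2 + 2*|0|^2 + 2*|0|^2 + 2*|0|^2]
  = (1/8)[(4) + (4) + (0) + (0) + (0)] = 8/8 = 1.
A character is irreducible iff <chi, chi> = 1, so this representation is irreducible.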